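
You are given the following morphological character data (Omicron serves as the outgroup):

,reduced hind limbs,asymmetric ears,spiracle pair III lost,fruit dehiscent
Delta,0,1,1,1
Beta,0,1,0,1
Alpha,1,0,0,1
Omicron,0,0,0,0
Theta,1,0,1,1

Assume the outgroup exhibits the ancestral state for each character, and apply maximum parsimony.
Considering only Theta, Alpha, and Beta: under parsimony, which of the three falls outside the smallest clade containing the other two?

Beta

The outgroup has state '0' for every character, so '1' is the derived state throughout.
reduced hind limbs (derived state '1') is shared by Alpha and Theta — a synapomorphy uniting that clade.
Only Beta and Delta show the derived state '1' for asymmetric ears, supporting them as a clade.
spiracle pair III lost groups Delta and Theta, which is incompatible with the clades supported by the remaining characters; treating it as convergent (homoplasy) costs fewer steps than any alternative tree.
All ingroup taxa share the derived state '1' for fruit dehiscent; it defines the ingroup but does not resolve relationships within it.
Most parsimonious ingroup topology: ((Delta,Beta),(Theta,Alpha)).
Alpha and Theta share a more recent common ancestor with each other than either does with Beta, so Beta is the least closely related of the three.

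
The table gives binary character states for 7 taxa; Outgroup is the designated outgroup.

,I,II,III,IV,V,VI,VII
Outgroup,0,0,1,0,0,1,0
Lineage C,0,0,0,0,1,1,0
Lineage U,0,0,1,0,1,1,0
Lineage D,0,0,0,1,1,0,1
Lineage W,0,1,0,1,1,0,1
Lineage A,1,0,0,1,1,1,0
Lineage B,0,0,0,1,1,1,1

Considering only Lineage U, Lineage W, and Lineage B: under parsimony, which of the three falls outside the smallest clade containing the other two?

Character polarity is set by the outgroup: the derived state is whichever differs from the outgroup's state, so for III, VI the derived state is '0', and for the remaining characters it is '1'.
I: derived state '1' in Lineage A only — an autapomorphy, so it tells us nothing about relationships among taxa.
II (derived state '1') is unique to Lineage W (autapomorphy; uninformative for grouping).
III: derived state '0' in Lineage A, Lineage B, Lineage C, Lineage D, and Lineage W only — synapomorphy for {Lineage A, Lineage B, Lineage C, Lineage D, Lineage W}.
IV (derived state '1') is shared by Lineage A, Lineage B, Lineage D, and Lineage W — a synapomorphy uniting that clade.
All ingroup taxa share the derived state '1' for V; it defines the ingroup but does not resolve relationships within it.
VI (derived state '0') is shared by Lineage D and Lineage W — a synapomorphy uniting that clade.
VII: derived state '1' in Lineage B, Lineage D, and Lineage W only — synapomorphy for {Lineage B, Lineage D, Lineage W}.
Most parsimonious ingroup topology: ((Lineage C,(((Lineage D,Lineage W),Lineage B),Lineage A)),Lineage U).
Lineage B and Lineage W share a more recent common ancestor with each other than either does with Lineage U, so Lineage U is the least closely related of the three.

Lineage U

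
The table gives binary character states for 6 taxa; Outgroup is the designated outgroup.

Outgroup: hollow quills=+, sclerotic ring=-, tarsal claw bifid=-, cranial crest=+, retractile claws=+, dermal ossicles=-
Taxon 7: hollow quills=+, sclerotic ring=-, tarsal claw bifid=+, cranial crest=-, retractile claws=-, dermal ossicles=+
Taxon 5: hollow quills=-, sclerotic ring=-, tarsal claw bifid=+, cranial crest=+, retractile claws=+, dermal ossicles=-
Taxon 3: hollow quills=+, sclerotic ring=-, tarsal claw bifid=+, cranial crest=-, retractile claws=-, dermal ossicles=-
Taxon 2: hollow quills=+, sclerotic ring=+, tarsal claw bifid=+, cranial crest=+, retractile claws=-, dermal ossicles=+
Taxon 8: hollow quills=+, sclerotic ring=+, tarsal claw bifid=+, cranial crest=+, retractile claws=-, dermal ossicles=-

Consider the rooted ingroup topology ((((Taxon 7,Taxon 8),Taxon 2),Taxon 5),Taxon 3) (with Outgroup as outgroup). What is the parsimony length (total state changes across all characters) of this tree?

10

Map each character onto ((((Taxon 7,Taxon 8),Taxon 2),Taxon 5),Taxon 3) (rooted by Outgroup) and count the minimum state changes it requires (Fitch parsimony):
hollow quills: 1; sclerotic ring: 2; tarsal claw bifid: 1; cranial crest: 2; retractile claws: 2; dermal ossicles: 2.
Total tree length = 10.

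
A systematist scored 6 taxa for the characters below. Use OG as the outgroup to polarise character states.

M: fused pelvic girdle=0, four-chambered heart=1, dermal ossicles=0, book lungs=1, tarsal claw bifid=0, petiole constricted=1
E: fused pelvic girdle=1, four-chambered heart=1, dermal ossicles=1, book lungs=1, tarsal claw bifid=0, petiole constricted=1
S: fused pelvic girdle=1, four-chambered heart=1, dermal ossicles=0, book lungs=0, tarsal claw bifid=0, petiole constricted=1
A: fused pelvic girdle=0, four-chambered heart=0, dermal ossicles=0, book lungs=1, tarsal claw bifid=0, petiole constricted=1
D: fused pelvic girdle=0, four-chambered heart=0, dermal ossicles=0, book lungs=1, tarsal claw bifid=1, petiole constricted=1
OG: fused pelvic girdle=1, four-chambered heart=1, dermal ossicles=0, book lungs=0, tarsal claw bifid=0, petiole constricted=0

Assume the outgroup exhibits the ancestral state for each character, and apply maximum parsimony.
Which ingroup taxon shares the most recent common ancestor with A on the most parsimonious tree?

D

Character polarity is set by the outgroup: the derived state is whichever differs from the outgroup's state, so for fused pelvic girdle, four-chambered heart the derived state is '0', and for the remaining characters it is '1'.
fused pelvic girdle: derived state '0' in A, D, and M only — synapomorphy for {A, D, M}.
Only A and D show the derived state '0' for four-chambered heart, supporting them as a clade.
dermal ossicles: derived state '1' in E only — an autapomorphy, so it tells us nothing about relationships among taxa.
book lungs (derived state '1') is shared by A, D, E, and M — a synapomorphy uniting that clade.
tarsal claw bifid (derived state '1') is unique to D (autapomorphy; uninformative for grouping).
petiole constricted (derived state '1') is shared by all ingroup taxa — unites the whole ingroup.
Most parsimonious ingroup topology: (S,(((A,D),M),E)).
A and D form a cherry on this tree, so they are sister taxa.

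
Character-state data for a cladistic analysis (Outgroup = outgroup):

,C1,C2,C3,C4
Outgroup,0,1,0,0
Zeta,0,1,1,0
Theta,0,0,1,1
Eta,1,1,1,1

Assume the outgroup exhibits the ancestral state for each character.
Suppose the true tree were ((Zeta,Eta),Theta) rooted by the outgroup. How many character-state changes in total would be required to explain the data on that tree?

Map each character onto ((Zeta,Eta),Theta) (rooted by Outgroup) and count the minimum state changes it requires (Fitch parsimony):
C1: 1; C2: 1; C3: 1; C4: 2.
Total tree length = 5.

5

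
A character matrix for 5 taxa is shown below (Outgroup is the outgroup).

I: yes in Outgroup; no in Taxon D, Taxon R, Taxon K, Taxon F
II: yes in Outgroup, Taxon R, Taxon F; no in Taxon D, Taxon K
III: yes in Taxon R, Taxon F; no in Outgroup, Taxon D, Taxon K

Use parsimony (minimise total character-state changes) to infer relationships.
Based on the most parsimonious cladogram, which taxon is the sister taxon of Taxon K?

Character polarity is set by the outgroup: the derived state is whichever differs from the outgroup's state, so for I, II the derived state is 'no', and for the remaining characters it is 'yes'.
I (derived state 'no') is shared by all ingroup taxa — unites the whole ingroup.
Only Taxon D and Taxon K show the derived state 'no' for II, supporting them as a clade.
III (derived state 'yes') is shared by Taxon F and Taxon R — a synapomorphy uniting that clade.
Most parsimonious ingroup topology: ((Taxon D,Taxon K),(Taxon R,Taxon F)).
Taxon K and Taxon D form a cherry on this tree, so they are sister taxa.

Taxon D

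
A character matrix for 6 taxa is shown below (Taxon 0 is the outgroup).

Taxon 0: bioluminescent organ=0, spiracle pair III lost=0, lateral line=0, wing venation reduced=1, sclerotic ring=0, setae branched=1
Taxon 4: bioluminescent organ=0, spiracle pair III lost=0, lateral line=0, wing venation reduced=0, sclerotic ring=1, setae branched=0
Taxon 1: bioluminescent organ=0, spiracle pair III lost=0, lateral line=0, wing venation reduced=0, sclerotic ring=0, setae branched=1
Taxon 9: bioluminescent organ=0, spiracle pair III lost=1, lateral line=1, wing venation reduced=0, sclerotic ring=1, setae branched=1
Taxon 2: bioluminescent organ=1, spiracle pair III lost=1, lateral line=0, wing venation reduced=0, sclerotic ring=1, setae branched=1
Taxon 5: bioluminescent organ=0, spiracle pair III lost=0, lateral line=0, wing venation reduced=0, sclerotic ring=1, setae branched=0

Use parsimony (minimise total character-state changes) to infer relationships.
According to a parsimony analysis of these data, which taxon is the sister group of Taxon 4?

Character polarity is set by the outgroup: the derived state is whichever differs from the outgroup's state, so for wing venation reduced, setae branched the derived state is '0', and for the remaining characters it is '1'.
bioluminescent organ (derived state '1') is unique to Taxon 2 (autapomorphy; uninformative for grouping).
Only Taxon 2 and Taxon 9 show the derived state '1' for spiracle pair III lost, supporting them as a clade.
lateral line (derived state '1') is unique to Taxon 9 (autapomorphy; uninformative for grouping).
All ingroup taxa share the derived state '0' for wing venation reduced; it defines the ingroup but does not resolve relationships within it.
sclerotic ring (derived state '1') is shared by Taxon 2, Taxon 4, Taxon 5, and Taxon 9 — a synapomorphy uniting that clade.
Only Taxon 4 and Taxon 5 show the derived state '0' for setae branched, supporting them as a clade.
Most parsimonious ingroup topology: (((Taxon 4,Taxon 5),(Taxon 9,Taxon 2)),Taxon 1).
Taxon 4 and Taxon 5 form a cherry on this tree, so they are sister taxa.

Taxon 5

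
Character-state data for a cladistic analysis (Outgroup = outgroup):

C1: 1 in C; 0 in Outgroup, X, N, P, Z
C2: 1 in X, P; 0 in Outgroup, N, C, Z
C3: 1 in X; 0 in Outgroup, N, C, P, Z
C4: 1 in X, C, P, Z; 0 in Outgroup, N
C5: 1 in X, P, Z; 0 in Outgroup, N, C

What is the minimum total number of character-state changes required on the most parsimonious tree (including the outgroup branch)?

The outgroup has state '0' for every character, so '1' is the derived state throughout.
C1 (derived state '1') is unique to C (autapomorphy; uninformative for grouping).
Only P and X show the derived state '1' for C2, supporting them as a clade.
C3 (derived state '1') is unique to X (autapomorphy; uninformative for grouping).
Only C, P, X, and Z show the derived state '1' for C4, supporting them as a clade.
C5 (derived state '1') is shared by P, X, and Z — a synapomorphy uniting that clade.
Most parsimonious ingroup topology: ((((X,P),Z),C),N).
Changes per character on this tree: C1: 1; C2: 1; C3: 1; C4: 1; C5: 1.
Total = 5.

5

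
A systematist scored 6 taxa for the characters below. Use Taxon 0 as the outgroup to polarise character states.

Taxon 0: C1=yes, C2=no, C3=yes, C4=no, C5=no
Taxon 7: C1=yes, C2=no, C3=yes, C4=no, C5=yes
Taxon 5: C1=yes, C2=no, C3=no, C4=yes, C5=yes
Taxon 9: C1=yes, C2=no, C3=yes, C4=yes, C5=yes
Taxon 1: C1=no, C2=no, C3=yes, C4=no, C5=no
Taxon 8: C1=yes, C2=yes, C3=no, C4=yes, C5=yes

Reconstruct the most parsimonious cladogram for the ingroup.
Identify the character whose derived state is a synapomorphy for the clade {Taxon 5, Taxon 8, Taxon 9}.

C4

Character polarity is set by the outgroup: the derived state is whichever differs from the outgroup's state, so for C1, C3 the derived state is 'no', and for the remaining characters it is 'yes'.
C1 (derived state 'no') is unique to Taxon 1 (autapomorphy; uninformative for grouping).
C2: derived state 'yes' in Taxon 8 only — an autapomorphy, so it tells us nothing about relationships among taxa.
Only Taxon 5 and Taxon 8 show the derived state 'no' for C3, supporting them as a clade.
C4: derived state 'yes' in Taxon 5, Taxon 8, and Taxon 9 only — synapomorphy for {Taxon 5, Taxon 8, Taxon 9}.
C5: derived state 'yes' in Taxon 5, Taxon 7, Taxon 8, and Taxon 9 only — synapomorphy for {Taxon 5, Taxon 7, Taxon 8, Taxon 9}.
Most parsimonious ingroup topology: ((Taxon 7,((Taxon 5,Taxon 8),Taxon 9)),Taxon 1).
The clade {Taxon 5, Taxon 8, Taxon 9} is supported by C4: its derived state 'yes' occurs in exactly those taxa and in no other taxon (including the outgroup).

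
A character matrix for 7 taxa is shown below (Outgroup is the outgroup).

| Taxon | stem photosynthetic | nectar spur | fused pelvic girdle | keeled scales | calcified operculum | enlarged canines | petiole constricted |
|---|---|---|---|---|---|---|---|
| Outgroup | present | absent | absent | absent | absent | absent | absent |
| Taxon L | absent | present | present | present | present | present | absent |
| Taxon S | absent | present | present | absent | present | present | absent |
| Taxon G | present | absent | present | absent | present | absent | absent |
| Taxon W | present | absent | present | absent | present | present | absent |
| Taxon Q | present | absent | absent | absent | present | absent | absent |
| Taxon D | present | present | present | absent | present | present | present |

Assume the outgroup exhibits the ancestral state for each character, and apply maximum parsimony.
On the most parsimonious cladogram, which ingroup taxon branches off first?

Character polarity is set by the outgroup: the derived state is whichever differs from the outgroup's state, so for stem photosynthetic the derived state is 'absent', and for the remaining characters it is 'present'.
stem photosynthetic (derived state 'absent') is shared by Taxon L and Taxon S — a synapomorphy uniting that clade.
nectar spur: derived state 'present' in Taxon D, Taxon L, and Taxon S only — synapomorphy for {Taxon D, Taxon L, Taxon S}.
Only Taxon D, Taxon G, Taxon L, Taxon S, and Taxon W show the derived state 'present' for fused pelvic girdle, supporting them as a clade.
keeled scales: derived state 'present' in Taxon L only — an autapomorphy, so it tells us nothing about relationships among taxa.
All ingroup taxa share the derived state 'present' for calcified operculum; it defines the ingroup but does not resolve relationships within it.
enlarged canines: derived state 'present' in Taxon D, Taxon L, Taxon S, and Taxon W only — synapomorphy for {Taxon D, Taxon L, Taxon S, Taxon W}.
petiole constricted: derived state 'present' in Taxon D only — an autapomorphy, so it tells us nothing about relationships among taxa.
Most parsimonious ingroup topology: (((((Taxon L,Taxon S),Taxon D),Taxon W),Taxon G),Taxon Q).
Taxon Q is sister to the clade containing all other ingroup taxa, so it is the earliest-diverging (most basal) ingroup lineage.

Taxon Q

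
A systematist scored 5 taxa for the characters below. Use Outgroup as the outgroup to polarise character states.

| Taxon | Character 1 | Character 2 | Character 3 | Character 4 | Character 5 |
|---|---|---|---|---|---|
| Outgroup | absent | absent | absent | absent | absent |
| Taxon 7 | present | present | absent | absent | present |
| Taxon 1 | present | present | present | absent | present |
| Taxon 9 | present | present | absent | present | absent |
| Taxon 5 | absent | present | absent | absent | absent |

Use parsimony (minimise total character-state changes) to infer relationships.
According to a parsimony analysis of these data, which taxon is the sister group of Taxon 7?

Taxon 1

The outgroup has state 'absent' for every character, so 'present' is the derived state throughout.
Character 1: derived state 'present' in Taxon 1, Taxon 7, and Taxon 9 only — synapomorphy for {Taxon 1, Taxon 7, Taxon 9}.
Character 2 (derived state 'present') is shared by all ingroup taxa — unites the whole ingroup.
Character 3 (derived state 'present') is unique to Taxon 1 (autapomorphy; uninformative for grouping).
Character 4: derived state 'present' in Taxon 9 only — an autapomorphy, so it tells us nothing about relationships among taxa.
Only Taxon 1 and Taxon 7 show the derived state 'present' for Character 5, supporting them as a clade.
Most parsimonious ingroup topology: (((Taxon 7,Taxon 1),Taxon 9),Taxon 5).
Taxon 7 and Taxon 1 form a cherry on this tree, so they are sister taxa.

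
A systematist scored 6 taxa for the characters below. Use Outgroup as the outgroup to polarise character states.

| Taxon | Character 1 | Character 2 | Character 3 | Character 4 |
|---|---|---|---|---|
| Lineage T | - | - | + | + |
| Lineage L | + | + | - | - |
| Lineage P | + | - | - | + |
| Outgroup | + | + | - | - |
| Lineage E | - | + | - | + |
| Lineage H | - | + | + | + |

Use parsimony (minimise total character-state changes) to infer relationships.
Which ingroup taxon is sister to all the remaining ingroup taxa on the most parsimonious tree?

Lineage L

Character polarity is set by the outgroup: the derived state is whichever differs from the outgroup's state, so for Character 1, Character 2 the derived state is '-', and for the remaining characters it is '+'.
Character 1 (derived state '-') is shared by Lineage E, Lineage H, and Lineage T — a synapomorphy uniting that clade.
Character 2 (state '-') occurs in Lineage P and Lineage T but conflicts with the nesting implied by the other characters — most parsimoniously interpreted as homoplasy.
Character 3: derived state '+' in Lineage H and Lineage T only — synapomorphy for {Lineage H, Lineage T}.
Character 4 (derived state '+') is shared by Lineage E, Lineage H, Lineage P, and Lineage T — a synapomorphy uniting that clade.
Most parsimonious ingroup topology: (((Lineage E,(Lineage T,Lineage H)),Lineage P),Lineage L).
Lineage L is sister to the clade containing all other ingroup taxa, so it is the earliest-diverging (most basal) ingroup lineage.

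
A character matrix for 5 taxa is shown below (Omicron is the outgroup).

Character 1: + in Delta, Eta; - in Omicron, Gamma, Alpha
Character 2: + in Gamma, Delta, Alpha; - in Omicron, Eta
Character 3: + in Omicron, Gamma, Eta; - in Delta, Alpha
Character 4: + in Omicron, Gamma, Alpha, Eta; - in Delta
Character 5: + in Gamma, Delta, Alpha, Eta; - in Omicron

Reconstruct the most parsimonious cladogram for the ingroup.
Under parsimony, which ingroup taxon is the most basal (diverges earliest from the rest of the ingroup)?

Eta

Character polarity is set by the outgroup: the derived state is whichever differs from the outgroup's state, so for Character 3, Character 4 the derived state is '-', and for the remaining characters it is '+'.
Character 1 groups Delta and Eta, which is incompatible with the clades supported by the remaining characters; treating it as convergent (homoplasy) costs fewer steps than any alternative tree.
Character 2: derived state '+' in Alpha, Delta, and Gamma only — synapomorphy for {Alpha, Delta, Gamma}.
Only Alpha and Delta show the derived state '-' for Character 3, supporting them as a clade.
Character 4 (derived state '-') is unique to Delta (autapomorphy; uninformative for grouping).
Character 5 (derived state '+') is shared by all ingroup taxa — unites the whole ingroup.
Most parsimonious ingroup topology: ((Gamma,(Alpha,Delta)),Eta).
Eta is sister to the clade containing all other ingroup taxa, so it is the earliest-diverging (most basal) ingroup lineage.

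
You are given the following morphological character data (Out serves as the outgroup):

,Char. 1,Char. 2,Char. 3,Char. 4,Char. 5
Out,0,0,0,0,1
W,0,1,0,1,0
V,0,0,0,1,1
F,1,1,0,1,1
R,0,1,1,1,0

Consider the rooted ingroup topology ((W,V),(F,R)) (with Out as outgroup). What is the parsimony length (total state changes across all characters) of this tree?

Map each character onto ((W,V),(F,R)) (rooted by Out) and count the minimum state changes it requires (Fitch parsimony):
Char. 1: 1; Char. 2: 2; Char. 3: 1; Char. 4: 1; Char. 5: 2.
Total tree length = 7.

7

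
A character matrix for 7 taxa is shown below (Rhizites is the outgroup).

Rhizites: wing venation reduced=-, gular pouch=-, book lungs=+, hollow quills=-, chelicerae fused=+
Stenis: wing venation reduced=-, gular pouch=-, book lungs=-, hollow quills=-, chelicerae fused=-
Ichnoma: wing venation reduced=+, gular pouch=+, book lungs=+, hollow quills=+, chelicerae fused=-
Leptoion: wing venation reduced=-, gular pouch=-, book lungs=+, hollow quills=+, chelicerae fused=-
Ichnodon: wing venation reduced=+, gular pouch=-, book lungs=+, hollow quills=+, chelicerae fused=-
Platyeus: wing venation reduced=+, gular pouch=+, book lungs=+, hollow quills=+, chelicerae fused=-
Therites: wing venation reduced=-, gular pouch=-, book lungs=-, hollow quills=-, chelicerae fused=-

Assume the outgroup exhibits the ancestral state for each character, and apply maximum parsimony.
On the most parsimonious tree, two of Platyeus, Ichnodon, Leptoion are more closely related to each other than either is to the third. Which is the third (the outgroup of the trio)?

Character polarity is set by the outgroup: the derived state is whichever differs from the outgroup's state, so for book lungs, chelicerae fused the derived state is '-', and for the remaining characters it is '+'.
Only Ichnodon, Ichnoma, and Platyeus show the derived state '+' for wing venation reduced, supporting them as a clade.
gular pouch (derived state '+') is shared by Ichnoma and Platyeus — a synapomorphy uniting that clade.
book lungs (derived state '-') is shared by Stenis and Therites — a synapomorphy uniting that clade.
Only Ichnodon, Ichnoma, Leptoion, and Platyeus show the derived state '+' for hollow quills, supporting them as a clade.
All ingroup taxa share the derived state '-' for chelicerae fused; it defines the ingroup but does not resolve relationships within it.
Most parsimonious ingroup topology: ((Stenis,Therites),(((Ichnoma,Platyeus),Ichnodon),Leptoion)).
Platyeus and Ichnodon share a more recent common ancestor with each other than either does with Leptoion, so Leptoion is the least closely related of the three.

Leptoion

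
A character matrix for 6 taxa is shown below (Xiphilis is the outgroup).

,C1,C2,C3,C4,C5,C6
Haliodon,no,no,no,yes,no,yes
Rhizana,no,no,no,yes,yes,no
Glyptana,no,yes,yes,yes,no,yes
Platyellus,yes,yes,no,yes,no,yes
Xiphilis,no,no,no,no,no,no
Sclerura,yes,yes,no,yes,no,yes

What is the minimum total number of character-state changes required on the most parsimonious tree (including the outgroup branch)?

6

The outgroup has state 'no' for every character, so 'yes' is the derived state throughout.
C1 (derived state 'yes') is shared by Platyellus and Sclerura — a synapomorphy uniting that clade.
C2: derived state 'yes' in Glyptana, Platyellus, and Sclerura only — synapomorphy for {Glyptana, Platyellus, Sclerura}.
C3 (derived state 'yes') is unique to Glyptana (autapomorphy; uninformative for grouping).
C4 (derived state 'yes') is shared by all ingroup taxa — unites the whole ingroup.
C5: derived state 'yes' in Rhizana only — an autapomorphy, so it tells us nothing about relationships among taxa.
C6: derived state 'yes' in Glyptana, Haliodon, Platyellus, and Sclerura only — synapomorphy for {Glyptana, Haliodon, Platyellus, Sclerura}.
Most parsimonious ingroup topology: ((((Sclerura,Platyellus),Glyptana),Haliodon),Rhizana).
Changes per character on this tree: C1: 1; C2: 1; C3: 1; C4: 1; C5: 1; C6: 1.
Total = 6.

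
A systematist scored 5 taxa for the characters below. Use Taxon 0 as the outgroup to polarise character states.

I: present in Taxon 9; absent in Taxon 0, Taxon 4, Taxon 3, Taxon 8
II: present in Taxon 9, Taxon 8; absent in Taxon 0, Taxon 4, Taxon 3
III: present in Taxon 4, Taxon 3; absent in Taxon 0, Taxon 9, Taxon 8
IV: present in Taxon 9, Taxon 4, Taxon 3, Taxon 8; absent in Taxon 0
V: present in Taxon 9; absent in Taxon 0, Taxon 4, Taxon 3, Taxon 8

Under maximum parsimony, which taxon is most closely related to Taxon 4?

Taxon 3

The outgroup has state 'absent' for every character, so 'present' is the derived state throughout.
I: derived state 'present' in Taxon 9 only — an autapomorphy, so it tells us nothing about relationships among taxa.
II: derived state 'present' in Taxon 8 and Taxon 9 only — synapomorphy for {Taxon 8, Taxon 9}.
III (derived state 'present') is shared by Taxon 3 and Taxon 4 — a synapomorphy uniting that clade.
IV (derived state 'present') is shared by all ingroup taxa — unites the whole ingroup.
V: derived state 'present' in Taxon 9 only — an autapomorphy, so it tells us nothing about relationships among taxa.
Most parsimonious ingroup topology: ((Taxon 9,Taxon 8),(Taxon 4,Taxon 3)).
Taxon 4 and Taxon 3 form a cherry on this tree, so they are sister taxa.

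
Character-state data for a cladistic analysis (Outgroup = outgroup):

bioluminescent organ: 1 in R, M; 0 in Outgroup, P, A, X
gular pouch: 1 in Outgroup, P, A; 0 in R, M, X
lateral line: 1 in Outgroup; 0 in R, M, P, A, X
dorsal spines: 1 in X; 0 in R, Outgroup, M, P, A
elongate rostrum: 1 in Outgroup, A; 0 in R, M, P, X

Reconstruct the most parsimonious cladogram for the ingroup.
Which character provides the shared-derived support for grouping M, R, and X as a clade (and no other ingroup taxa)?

Character polarity is set by the outgroup: the derived state is whichever differs from the outgroup's state, so for gular pouch, lateral line, elongate rostrum the derived state is '0', and for the remaining characters it is '1'.
Only M and R show the derived state '1' for bioluminescent organ, supporting them as a clade.
gular pouch (derived state '0') is shared by M, R, and X — a synapomorphy uniting that clade.
lateral line (derived state '0') is shared by all ingroup taxa — unites the whole ingroup.
dorsal spines: derived state '1' in X only — an autapomorphy, so it tells us nothing about relationships among taxa.
Only M, P, R, and X show the derived state '0' for elongate rostrum, supporting them as a clade.
Most parsimonious ingroup topology: (A,((X,(R,M)),P)).
The clade {M, R, X} is supported by gular pouch: its derived state '0' occurs in exactly those taxa and in no other taxon (including the outgroup).

gular pouch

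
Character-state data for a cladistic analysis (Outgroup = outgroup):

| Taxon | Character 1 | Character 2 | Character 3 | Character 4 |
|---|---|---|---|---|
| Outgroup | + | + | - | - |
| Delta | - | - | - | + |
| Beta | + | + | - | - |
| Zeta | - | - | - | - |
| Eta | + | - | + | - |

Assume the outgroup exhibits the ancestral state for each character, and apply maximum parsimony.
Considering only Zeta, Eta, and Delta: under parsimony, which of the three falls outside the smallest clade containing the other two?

Character polarity is set by the outgroup: the derived state is whichever differs from the outgroup's state, so for Character 1, Character 2 the derived state is '-', and for the remaining characters it is '+'.
Character 1: derived state '-' in Delta and Zeta only — synapomorphy for {Delta, Zeta}.
Character 2 (derived state '-') is shared by Delta, Eta, and Zeta — a synapomorphy uniting that clade.
Character 3 (derived state '+') is unique to Eta (autapomorphy; uninformative for grouping).
Character 4 (derived state '+') is unique to Delta (autapomorphy; uninformative for grouping).
Most parsimonious ingroup topology: (((Delta,Zeta),Eta),Beta).
Zeta and Delta share a more recent common ancestor with each other than either does with Eta, so Eta is the least closely related of the three.

Eta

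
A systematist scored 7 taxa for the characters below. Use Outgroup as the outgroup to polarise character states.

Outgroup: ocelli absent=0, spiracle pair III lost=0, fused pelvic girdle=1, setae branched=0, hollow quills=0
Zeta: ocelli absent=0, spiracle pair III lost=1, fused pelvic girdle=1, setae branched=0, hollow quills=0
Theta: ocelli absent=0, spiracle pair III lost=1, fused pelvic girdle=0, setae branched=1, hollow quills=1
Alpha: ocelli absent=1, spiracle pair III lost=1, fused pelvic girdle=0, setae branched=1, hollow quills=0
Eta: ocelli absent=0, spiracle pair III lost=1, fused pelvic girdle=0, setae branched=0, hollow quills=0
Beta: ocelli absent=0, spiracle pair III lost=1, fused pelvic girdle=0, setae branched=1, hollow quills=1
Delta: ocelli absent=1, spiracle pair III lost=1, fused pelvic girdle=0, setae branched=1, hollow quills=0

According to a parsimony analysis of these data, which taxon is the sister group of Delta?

Character polarity is set by the outgroup: the derived state is whichever differs from the outgroup's state, so for fused pelvic girdle the derived state is '0', and for the remaining characters it is '1'.
ocelli absent: derived state '1' in Alpha and Delta only — synapomorphy for {Alpha, Delta}.
All ingroup taxa share the derived state '1' for spiracle pair III lost; it defines the ingroup but does not resolve relationships within it.
fused pelvic girdle (derived state '0') is shared by Alpha, Beta, Delta, Eta, and Theta — a synapomorphy uniting that clade.
setae branched: derived state '1' in Alpha, Beta, Delta, and Theta only — synapomorphy for {Alpha, Beta, Delta, Theta}.
hollow quills: derived state '1' in Beta and Theta only — synapomorphy for {Beta, Theta}.
Most parsimonious ingroup topology: (Zeta,(((Theta,Beta),(Alpha,Delta)),Eta)).
Delta and Alpha form a cherry on this tree, so they are sister taxa.

Alpha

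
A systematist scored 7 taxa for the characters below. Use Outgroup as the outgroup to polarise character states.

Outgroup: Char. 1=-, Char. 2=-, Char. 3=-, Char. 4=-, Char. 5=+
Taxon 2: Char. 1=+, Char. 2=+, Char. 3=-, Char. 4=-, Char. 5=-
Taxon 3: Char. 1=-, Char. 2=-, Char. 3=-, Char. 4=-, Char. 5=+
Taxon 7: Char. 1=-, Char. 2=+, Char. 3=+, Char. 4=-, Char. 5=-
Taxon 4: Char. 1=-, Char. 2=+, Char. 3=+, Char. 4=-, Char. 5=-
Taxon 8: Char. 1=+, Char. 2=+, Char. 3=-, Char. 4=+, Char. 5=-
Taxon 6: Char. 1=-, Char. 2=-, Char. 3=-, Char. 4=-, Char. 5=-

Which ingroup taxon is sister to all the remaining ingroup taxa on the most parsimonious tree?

Character polarity is set by the outgroup: the derived state is whichever differs from the outgroup's state, so for Char. 5 the derived state is '-', and for the remaining characters it is '+'.
Only Taxon 2 and Taxon 8 show the derived state '+' for Char. 1, supporting them as a clade.
Only Taxon 2, Taxon 4, Taxon 7, and Taxon 8 show the derived state '+' for Char. 2, supporting them as a clade.
Only Taxon 4 and Taxon 7 show the derived state '+' for Char. 3, supporting them as a clade.
Char. 4 (derived state '+') is unique to Taxon 8 (autapomorphy; uninformative for grouping).
Char. 5 (derived state '-') is shared by Taxon 2, Taxon 4, Taxon 6, Taxon 7, and Taxon 8 — a synapomorphy uniting that clade.
Most parsimonious ingroup topology: ((((Taxon 2,Taxon 8),(Taxon 7,Taxon 4)),Taxon 6),Taxon 3).
Taxon 3 is sister to the clade containing all other ingroup taxa, so it is the earliest-diverging (most basal) ingroup lineage.

Taxon 3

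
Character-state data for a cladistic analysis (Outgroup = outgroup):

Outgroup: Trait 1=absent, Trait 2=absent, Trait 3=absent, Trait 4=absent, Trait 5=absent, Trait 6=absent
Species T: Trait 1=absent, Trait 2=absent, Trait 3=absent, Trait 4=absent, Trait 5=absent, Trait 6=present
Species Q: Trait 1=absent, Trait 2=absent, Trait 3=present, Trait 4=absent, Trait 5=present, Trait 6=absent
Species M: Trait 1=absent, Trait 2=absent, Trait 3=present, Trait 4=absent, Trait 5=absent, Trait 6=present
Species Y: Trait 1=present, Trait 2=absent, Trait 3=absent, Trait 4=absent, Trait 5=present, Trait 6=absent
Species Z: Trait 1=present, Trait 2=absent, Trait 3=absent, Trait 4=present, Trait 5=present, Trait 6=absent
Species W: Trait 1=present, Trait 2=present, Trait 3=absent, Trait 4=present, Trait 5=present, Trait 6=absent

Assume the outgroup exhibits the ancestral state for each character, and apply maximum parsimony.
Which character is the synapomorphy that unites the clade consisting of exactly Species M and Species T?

The outgroup has state 'absent' for every character, so 'present' is the derived state throughout.
Trait 1 (derived state 'present') is shared by Species W, Species Y, and Species Z — a synapomorphy uniting that clade.
Trait 2: derived state 'present' in Species W only — an autapomorphy, so it tells us nothing about relationships among taxa.
Trait 3 (state 'present') occurs in Species M and Species Q but conflicts with the nesting implied by the other characters — most parsimoniously interpreted as homoplasy.
Trait 4: derived state 'present' in Species W and Species Z only — synapomorphy for {Species W, Species Z}.
Trait 5 (derived state 'present') is shared by Species Q, Species W, Species Y, and Species Z — a synapomorphy uniting that clade.
Trait 6: derived state 'present' in Species M and Species T only — synapomorphy for {Species M, Species T}.
Most parsimonious ingroup topology: ((Species T,Species M),(Species Q,(Species Y,(Species Z,Species W)))).
The clade {Species M, Species T} is supported by Trait 6: its derived state 'present' occurs in exactly those taxa and in no other taxon (including the outgroup).

Trait 6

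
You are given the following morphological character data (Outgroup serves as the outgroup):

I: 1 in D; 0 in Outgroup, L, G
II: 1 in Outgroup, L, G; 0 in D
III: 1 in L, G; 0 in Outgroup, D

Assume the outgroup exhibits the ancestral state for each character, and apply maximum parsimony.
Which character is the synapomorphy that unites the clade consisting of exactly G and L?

III

Character polarity is set by the outgroup: the derived state is whichever differs from the outgroup's state, so for II the derived state is '0', and for the remaining characters it is '1'.
I: derived state '1' in D only — an autapomorphy, so it tells us nothing about relationships among taxa.
II (derived state '0') is unique to D (autapomorphy; uninformative for grouping).
Only G and L show the derived state '1' for III, supporting them as a clade.
Most parsimonious ingroup topology: ((L,G),D).
The clade {G, L} is supported by III: its derived state '1' occurs in exactly those taxa and in no other taxon (including the outgroup).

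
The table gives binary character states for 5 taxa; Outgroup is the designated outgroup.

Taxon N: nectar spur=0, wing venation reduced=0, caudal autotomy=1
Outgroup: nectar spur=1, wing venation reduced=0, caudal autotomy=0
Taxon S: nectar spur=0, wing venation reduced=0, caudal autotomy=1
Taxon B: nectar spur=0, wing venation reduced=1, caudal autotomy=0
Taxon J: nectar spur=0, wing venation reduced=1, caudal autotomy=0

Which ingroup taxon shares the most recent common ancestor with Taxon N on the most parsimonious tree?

Taxon S

Character polarity is set by the outgroup: the derived state is whichever differs from the outgroup's state, so for nectar spur the derived state is '0', and for the remaining characters it is '1'.
nectar spur (derived state '0') is shared by all ingroup taxa — unites the whole ingroup.
wing venation reduced: derived state '1' in Taxon B and Taxon J only — synapomorphy for {Taxon B, Taxon J}.
caudal autotomy: derived state '1' in Taxon N and Taxon S only — synapomorphy for {Taxon N, Taxon S}.
Most parsimonious ingroup topology: ((Taxon S,Taxon N),(Taxon J,Taxon B)).
Taxon N and Taxon S form a cherry on this tree, so they are sister taxa.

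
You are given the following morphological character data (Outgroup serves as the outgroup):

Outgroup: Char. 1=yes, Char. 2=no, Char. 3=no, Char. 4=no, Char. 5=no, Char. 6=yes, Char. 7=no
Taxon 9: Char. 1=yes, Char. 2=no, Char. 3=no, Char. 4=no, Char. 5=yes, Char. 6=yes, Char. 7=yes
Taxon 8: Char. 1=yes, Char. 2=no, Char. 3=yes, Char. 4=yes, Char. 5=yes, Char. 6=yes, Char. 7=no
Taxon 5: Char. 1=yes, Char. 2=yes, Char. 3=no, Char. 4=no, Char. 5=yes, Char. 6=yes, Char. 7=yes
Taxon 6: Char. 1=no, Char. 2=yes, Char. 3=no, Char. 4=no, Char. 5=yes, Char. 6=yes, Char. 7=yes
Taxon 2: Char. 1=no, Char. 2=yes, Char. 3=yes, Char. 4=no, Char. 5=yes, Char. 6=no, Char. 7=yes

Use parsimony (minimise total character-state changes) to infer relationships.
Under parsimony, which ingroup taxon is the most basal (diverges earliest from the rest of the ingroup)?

Character polarity is set by the outgroup: the derived state is whichever differs from the outgroup's state, so for Char. 1, Char. 6 the derived state is 'no', and for the remaining characters it is 'yes'.
Char. 1: derived state 'no' in Taxon 2 and Taxon 6 only — synapomorphy for {Taxon 2, Taxon 6}.
Only Taxon 2, Taxon 5, and Taxon 6 show the derived state 'yes' for Char. 2, supporting them as a clade.
Char. 3 (state 'yes') occurs in Taxon 2 and Taxon 8 but conflicts with the nesting implied by the other characters — most parsimoniously interpreted as homoplasy.
Char. 4: derived state 'yes' in Taxon 8 only — an autapomorphy, so it tells us nothing about relationships among taxa.
All ingroup taxa share the derived state 'yes' for Char. 5; it defines the ingroup but does not resolve relationships within it.
Char. 6: derived state 'no' in Taxon 2 only — an autapomorphy, so it tells us nothing about relationships among taxa.
Char. 7 (derived state 'yes') is shared by Taxon 2, Taxon 5, Taxon 6, and Taxon 9 — a synapomorphy uniting that clade.
Most parsimonious ingroup topology: ((Taxon 9,(Taxon 5,(Taxon 6,Taxon 2))),Taxon 8).
Taxon 8 is sister to the clade containing all other ingroup taxa, so it is the earliest-diverging (most basal) ingroup lineage.

Taxon 8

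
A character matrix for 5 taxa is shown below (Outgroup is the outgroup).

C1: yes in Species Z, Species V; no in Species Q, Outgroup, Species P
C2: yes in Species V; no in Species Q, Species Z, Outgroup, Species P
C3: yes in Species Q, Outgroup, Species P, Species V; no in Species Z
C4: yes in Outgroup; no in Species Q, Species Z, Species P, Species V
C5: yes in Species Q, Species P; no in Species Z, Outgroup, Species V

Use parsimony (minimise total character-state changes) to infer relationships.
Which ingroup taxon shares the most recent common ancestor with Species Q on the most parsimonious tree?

Species P

Character polarity is set by the outgroup: the derived state is whichever differs from the outgroup's state, so for C3, C4 the derived state is 'no', and for the remaining characters it is 'yes'.
Only Species V and Species Z show the derived state 'yes' for C1, supporting them as a clade.
C2 (derived state 'yes') is unique to Species V (autapomorphy; uninformative for grouping).
C3: derived state 'no' in Species Z only — an autapomorphy, so it tells us nothing about relationships among taxa.
C4 (derived state 'no') is shared by all ingroup taxa — unites the whole ingroup.
Only Species P and Species Q show the derived state 'yes' for C5, supporting them as a clade.
Most parsimonious ingroup topology: ((Species Q,Species P),(Species V,Species Z)).
Species Q and Species P form a cherry on this tree, so they are sister taxa.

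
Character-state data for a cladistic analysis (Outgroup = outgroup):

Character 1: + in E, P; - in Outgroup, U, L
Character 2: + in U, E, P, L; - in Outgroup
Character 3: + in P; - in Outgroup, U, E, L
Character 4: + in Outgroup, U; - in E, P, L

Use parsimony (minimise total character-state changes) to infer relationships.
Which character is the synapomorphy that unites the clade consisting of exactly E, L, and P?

Character polarity is set by the outgroup: the derived state is whichever differs from the outgroup's state, so for Character 4 the derived state is '-', and for the remaining characters it is '+'.
Character 1: derived state '+' in E and P only — synapomorphy for {E, P}.
Character 2 (derived state '+') is shared by all ingroup taxa — unites the whole ingroup.
Character 3 (derived state '+') is unique to P (autapomorphy; uninformative for grouping).
Character 4: derived state '-' in E, L, and P only — synapomorphy for {E, L, P}.
Most parsimonious ingroup topology: (U,((E,P),L)).
The clade {E, L, P} is supported by Character 4: its derived state '-' occurs in exactly those taxa and in no other taxon (including the outgroup).

Character 4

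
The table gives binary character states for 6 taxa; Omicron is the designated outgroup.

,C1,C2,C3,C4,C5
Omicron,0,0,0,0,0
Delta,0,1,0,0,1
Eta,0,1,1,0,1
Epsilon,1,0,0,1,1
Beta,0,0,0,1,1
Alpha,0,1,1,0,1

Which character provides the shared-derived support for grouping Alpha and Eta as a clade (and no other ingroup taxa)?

C3

The outgroup has state '0' for every character, so '1' is the derived state throughout.
C1: derived state '1' in Epsilon only — an autapomorphy, so it tells us nothing about relationships among taxa.
C2: derived state '1' in Alpha, Delta, and Eta only — synapomorphy for {Alpha, Delta, Eta}.
Only Alpha and Eta show the derived state '1' for C3, supporting them as a clade.
Only Beta and Epsilon show the derived state '1' for C4, supporting them as a clade.
C5 (derived state '1') is shared by all ingroup taxa — unites the whole ingroup.
Most parsimonious ingroup topology: ((Delta,(Eta,Alpha)),(Epsilon,Beta)).
The clade {Alpha, Eta} is supported by C3: its derived state '1' occurs in exactly those taxa and in no other taxon (including the outgroup).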